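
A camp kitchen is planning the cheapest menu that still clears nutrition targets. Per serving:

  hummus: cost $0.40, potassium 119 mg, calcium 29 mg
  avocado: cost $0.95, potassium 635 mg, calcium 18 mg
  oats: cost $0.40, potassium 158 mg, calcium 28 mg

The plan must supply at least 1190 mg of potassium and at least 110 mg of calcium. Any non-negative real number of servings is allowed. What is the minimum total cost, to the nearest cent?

$2.31

Minimising a linear cost over {potassium ≥ 1190, calcium ≥ 110, servings ≥ 0} — the optimum is at a vertex, using one or two foods.
hummus only: max(1190/119, 110/29) = 10 servings → $4.00.
avocado only: max(1190/635, 110/18) = 6.111 servings → $5.81.
oats only: max(1190/158, 110/28) = 7.532 servings → $3.01.
hummus + avocado with both tight: 2.976 servings and 1.316 servings → $2.44.
hummus + oats with both targets exact would need a negative amount; discard.
avocado + oats with both tight: 1.067 servings and 3.243 servings → $2.31.
Cheapest feasible corner: $2.31.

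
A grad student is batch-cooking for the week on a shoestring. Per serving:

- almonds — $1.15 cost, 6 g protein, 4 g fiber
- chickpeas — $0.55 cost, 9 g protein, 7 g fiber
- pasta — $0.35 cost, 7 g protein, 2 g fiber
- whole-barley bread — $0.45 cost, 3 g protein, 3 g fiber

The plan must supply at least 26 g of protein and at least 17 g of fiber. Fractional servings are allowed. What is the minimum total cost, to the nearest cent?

This is a tiny linear program; its minimum lies at a vertex of the feasible set. List the vertices and price them.
almonds only: max(26/6, 17/4) = 4.333 servings → $4.98.
chickpeas only: max(26/9, 17/7) = 2.889 servings → $1.59.
pasta only: max(26/7, 17/2) = 8.5 servings → $2.98.
whole-barley bread only: max(26/3, 17/3) = 8.667 servings → $3.90.
almonds + chickpeas with both targets exact would need a negative amount; discard.
almonds + pasta with both tight: 4.188 servings and 0.125 servings → $4.86.
almonds + whole-barley bread: intersection lies outside the first quadrant.
chickpeas + pasta with both tight: 2.161 servings and 0.9355 servings → $1.52.
chickpeas + whole-barley bread: intersection lies outside the first quadrant.
pasta + whole-barley bread with both tight: 1.8 servings and 4.467 servings → $2.64.
So the least-cost plan costs $1.52.

$1.52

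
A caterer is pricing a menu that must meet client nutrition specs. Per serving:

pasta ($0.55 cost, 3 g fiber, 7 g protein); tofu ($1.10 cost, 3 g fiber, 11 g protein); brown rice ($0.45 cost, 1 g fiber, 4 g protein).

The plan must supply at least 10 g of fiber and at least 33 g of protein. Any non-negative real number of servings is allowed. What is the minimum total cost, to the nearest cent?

$2.59

For a min-cost LP with two ≥-constraints, a basic feasible solution has at most two positive variables.
pasta only: max(10/3, 33/7) = 4.714 servings → $2.59.
tofu only: max(10/3, 33/11) = 3.333 servings → $3.67.
brown rice only: max(10/1, 33/4) = 10 servings → $4.50.
pasta + tofu with both tight: 0.9167 servings and 2.417 servings → $3.16.
pasta + brown rice with both tight: 1.4 servings and 5.8 servings → $3.38.
tofu + brown rice: intersection lies outside the first quadrant.
The minimum over all feasible corners is $2.59.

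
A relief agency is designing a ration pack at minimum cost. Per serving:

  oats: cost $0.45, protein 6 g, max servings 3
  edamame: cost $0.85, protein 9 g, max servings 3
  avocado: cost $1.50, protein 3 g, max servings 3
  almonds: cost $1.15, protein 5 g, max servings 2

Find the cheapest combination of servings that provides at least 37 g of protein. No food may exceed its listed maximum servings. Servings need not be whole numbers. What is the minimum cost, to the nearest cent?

$3.14

Cost per g of protein: oats $0.0750, edamame $0.0944, almonds $0.2300, avocado $0.5000.
Take 3 servings of oats: +18.0 g protein for $1.35 (total $1.35, still need 19.0 g).
Take 2.111 servings of edamame: +19.0 g protein for $1.79 (total $3.14, still need 0.0 g).
Filling from the cheapest source first is optimal under one linear minimum: $3.14.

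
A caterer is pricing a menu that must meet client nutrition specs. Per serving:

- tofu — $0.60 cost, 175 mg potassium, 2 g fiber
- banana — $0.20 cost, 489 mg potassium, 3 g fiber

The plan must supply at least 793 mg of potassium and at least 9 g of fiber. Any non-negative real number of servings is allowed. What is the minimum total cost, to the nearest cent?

$0.60

A basic optimal solution has at most two foods positive. Try each food alone and each pair with both targets met exactly.
tofu only: max(793/175, 9/2) = 4.531 servings → $2.72.
banana only: max(793/489, 9/3) = 3 servings → $0.60.
tofu + banana with both tight: 4.464 servings and 0.02428 servings → $2.68.
The minimum over all feasible corners is $0.60.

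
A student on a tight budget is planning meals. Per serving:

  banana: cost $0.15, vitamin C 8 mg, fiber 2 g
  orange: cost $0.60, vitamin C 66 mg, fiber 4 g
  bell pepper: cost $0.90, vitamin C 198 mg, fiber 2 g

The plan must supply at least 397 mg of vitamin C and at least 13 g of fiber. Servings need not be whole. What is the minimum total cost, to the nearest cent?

$2.34

With two linear requirements the optimum uses one or two foods; enumerate the corners.
banana only: max(397/8, 13/2) = 49.62 servings → $7.44.
orange only: max(397/66, 13/4) = 6.015 servings → $3.61.
bell pepper only: max(397/198, 13/2) = 6.5 servings → $5.85.
banana + orange: intersection lies outside the first quadrant.
banana + bell pepper with both tight: 4.684 servings and 1.816 servings → $2.34.
orange + bell pepper with both tight: 2.697 servings and 1.106 servings → $2.61.
The minimum over all feasible corners is $2.34.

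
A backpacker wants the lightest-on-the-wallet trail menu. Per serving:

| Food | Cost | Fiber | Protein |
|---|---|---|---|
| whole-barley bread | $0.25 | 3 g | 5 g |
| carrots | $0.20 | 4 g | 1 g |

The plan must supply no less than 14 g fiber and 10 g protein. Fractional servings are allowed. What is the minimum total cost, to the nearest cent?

$0.85

With two linear requirements the optimum uses one or two foods; enumerate the corners.
whole-barley bread only: max(14/3, 10/5) = 4.667 servings → $1.17.
carrots only: max(14/4, 10/1) = 10 servings → $2.00.
whole-barley bread + carrots with both tight: 1.529 servings and 2.353 servings → $0.85.
The minimum over all feasible corners is $0.85.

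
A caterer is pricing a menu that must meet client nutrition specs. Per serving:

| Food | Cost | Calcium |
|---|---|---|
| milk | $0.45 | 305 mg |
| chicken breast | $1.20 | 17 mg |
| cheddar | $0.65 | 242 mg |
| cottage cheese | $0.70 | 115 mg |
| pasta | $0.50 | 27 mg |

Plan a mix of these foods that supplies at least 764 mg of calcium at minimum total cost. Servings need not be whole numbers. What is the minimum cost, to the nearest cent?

Cost per mg of calcium: milk $0.0015, cheddar $0.0027, cottage cheese $0.0061, pasta $0.0185, chicken breast $0.0706.
With no serving limits, use only milk: 764 mg / 305 mg = 2.505 servings × $0.45 = $1.13.

$1.13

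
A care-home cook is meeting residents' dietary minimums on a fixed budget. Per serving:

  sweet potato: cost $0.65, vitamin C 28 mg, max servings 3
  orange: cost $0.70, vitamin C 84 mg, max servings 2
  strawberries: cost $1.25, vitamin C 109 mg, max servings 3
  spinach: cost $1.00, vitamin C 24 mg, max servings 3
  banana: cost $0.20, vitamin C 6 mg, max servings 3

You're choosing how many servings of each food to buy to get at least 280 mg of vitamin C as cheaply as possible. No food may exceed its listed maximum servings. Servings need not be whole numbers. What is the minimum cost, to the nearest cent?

Cost per mg of vitamin C: orange $0.0083, strawberries $0.0115, sweet potato $0.0232, banana $0.0333, spinach $0.0417.
Take 2 servings of orange: +168.0 mg vitamin C for $1.40 (total $1.40, still need 112.0 mg).
Take 1.028 servings of strawberries: +112.0 mg vitamin C for $1.28 (total $2.68, still need 0.0 mg).
Filling from the cheapest source first is optimal under one linear minimum: $2.68.

$2.68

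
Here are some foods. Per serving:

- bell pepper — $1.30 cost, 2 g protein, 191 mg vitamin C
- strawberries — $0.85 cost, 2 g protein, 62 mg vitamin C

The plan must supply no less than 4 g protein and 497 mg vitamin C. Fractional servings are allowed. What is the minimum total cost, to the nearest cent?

$3.38

Check every corner: each single food scaled to meet both minima, and each pair solved so both constraints bind.
bell pepper only: max(4/2, 497/191) = 2.602 servings → $3.38.
strawberries only: max(4/2, 497/62) = 8.016 servings → $6.81.
bell pepper + strawberries: intersection lies outside the first quadrant.
Cheapest feasible corner: $3.38.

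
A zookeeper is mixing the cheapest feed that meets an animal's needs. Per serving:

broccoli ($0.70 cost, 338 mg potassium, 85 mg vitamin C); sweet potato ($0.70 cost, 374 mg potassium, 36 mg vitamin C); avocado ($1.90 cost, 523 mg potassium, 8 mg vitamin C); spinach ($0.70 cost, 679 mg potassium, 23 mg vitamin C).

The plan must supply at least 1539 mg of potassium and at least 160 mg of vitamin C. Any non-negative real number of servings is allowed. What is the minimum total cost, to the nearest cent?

broccoli only: max(1539/338, 160/85) = 4.553 servings → $3.19.
sweet potato only: max(1539/374, 160/36) = 4.444 servings → $3.11.
avocado only: max(1539/523, 160/8) = 20 servings → $38.00.
spinach only: max(1539/679, 160/23) = 6.957 servings → $4.87.
broccoli + sweet potato with both tight: 0.2261 servings and 3.911 servings → $2.90.
broccoli + avocado with both tight: 1.709 servings and 1.838 servings → $4.69.
broccoli + spinach with both tight: 1.467 servings and 1.537 servings → $2.10.
sweet potato + avocado with both targets exact would need a negative amount; discard.
sweet potato + spinach: intersection lies outside the first quadrant.
avocado + spinach with both targets exact would need a negative amount; discard.
So the least-cost plan costs $2.10.

$2.10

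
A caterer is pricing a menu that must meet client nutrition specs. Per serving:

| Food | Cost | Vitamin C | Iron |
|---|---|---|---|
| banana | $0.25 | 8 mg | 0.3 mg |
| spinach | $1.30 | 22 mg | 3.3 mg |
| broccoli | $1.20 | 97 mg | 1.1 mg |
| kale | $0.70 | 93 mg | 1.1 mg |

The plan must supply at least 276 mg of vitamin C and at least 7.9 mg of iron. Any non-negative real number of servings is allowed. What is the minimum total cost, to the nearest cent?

banana only: max(276/8, 7.9/0.3) = 34.5 servings → $8.62.
spinach only: max(276/22, 7.9/3.3) = 12.55 servings → $16.31.
broccoli only: max(276/97, 7.9/1.1) = 7.182 servings → $8.62.
kale only: max(276/93, 7.9/1.1) = 7.182 servings → $5.03.
banana + spinach: intersection lies outside the first quadrant.
banana + broccoli with both tight: 22.79 servings and 0.9655 servings → $6.86.
banana + kale with both tight: 22.57 servings and 1.026 servings → $6.36.
spinach + broccoli with both tight: 1.564 servings and 2.491 servings → $5.02.
spinach + kale with both tight: 1.525 servings and 2.607 servings → $3.81.
broccoli + kale: intersection lies outside the first quadrant.
Cheapest feasible corner: $3.81.

$3.81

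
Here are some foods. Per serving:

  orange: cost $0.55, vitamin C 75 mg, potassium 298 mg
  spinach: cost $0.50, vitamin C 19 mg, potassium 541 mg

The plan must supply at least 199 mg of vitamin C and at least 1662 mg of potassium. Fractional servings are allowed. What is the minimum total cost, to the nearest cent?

orange only: max(199/75, 1662/298) = 5.577 servings → $3.07.
spinach only: max(199/19, 1662/541) = 10.47 servings → $5.24.
orange + spinach with both tight: 2.179 servings and 1.872 servings → $2.13.
The minimum over all feasible corners is $2.13.

$2.13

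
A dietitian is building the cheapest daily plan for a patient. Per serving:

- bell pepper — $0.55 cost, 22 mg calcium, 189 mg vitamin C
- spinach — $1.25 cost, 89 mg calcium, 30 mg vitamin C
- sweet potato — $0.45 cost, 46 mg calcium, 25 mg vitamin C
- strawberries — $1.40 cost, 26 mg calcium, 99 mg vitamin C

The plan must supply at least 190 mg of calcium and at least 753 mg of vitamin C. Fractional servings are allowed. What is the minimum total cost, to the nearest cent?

$3.09

At the optimum either one food covers both requirements or two foods hit both targets exactly; no other combination can be cheaper.
bell pepper only: max(190/22, 753/189) = 8.636 servings → $4.75.
spinach only: max(190/89, 753/30) = 25.1 servings → $31.38.
sweet potato only: max(190/46, 753/25) = 30.12 servings → $13.55.
strawberries only: max(190/26, 753/99) = 7.606 servings → $10.65.
bell pepper + spinach with both tight: 3.794 servings and 1.197 servings → $3.58.
bell pepper + sweet potato with both tight: 3.67 servings and 2.375 servings → $3.09.
bell pepper + strawberries with both tight: 0.2807 servings and 7.07 servings → $10.05.
spinach + sweet potato: intersection lies outside the first quadrant.
spinach + strawberries: the both-tight solution has a negative serving — not a feasible corner.
sweet potato + strawberries with both targets exact would need a negative amount; discard.
The minimum over all feasible corners is $3.09.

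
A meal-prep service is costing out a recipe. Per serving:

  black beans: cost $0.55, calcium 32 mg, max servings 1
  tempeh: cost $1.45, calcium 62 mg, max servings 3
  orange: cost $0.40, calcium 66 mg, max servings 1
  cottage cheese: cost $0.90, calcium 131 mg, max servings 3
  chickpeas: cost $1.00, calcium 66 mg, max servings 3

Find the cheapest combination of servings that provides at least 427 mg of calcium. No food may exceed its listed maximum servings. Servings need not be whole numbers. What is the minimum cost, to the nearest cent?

$2.88

Cost per mg of calcium: orange $0.0061, cottage cheese $0.0069, chickpeas $0.0152, black beans $0.0172, tempeh $0.0234.
Take 1 serving of orange: +66.0 mg calcium for $0.40 (total $0.40, still need 361.0 mg).
Take 2.756 servings of cottage cheese: +361.0 mg calcium for $2.48 (total $2.88, still need 0.0 mg).
Greedy by cheapest-per-mg is optimal for a single linear constraint, so the minimum cost is $2.88.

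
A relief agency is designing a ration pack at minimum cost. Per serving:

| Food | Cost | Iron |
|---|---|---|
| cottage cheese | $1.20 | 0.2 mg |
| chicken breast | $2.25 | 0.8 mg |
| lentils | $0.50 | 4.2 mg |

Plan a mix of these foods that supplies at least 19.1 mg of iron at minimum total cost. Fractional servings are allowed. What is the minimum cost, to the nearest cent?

Cost per mg of iron: lentils $0.1190, chicken breast $2.8125, cottage cheese $6.0000.
With no serving limits, use only lentils: 19.1 mg / 4.2 mg = 4.548 servings × $0.50 = $2.27.

$2.27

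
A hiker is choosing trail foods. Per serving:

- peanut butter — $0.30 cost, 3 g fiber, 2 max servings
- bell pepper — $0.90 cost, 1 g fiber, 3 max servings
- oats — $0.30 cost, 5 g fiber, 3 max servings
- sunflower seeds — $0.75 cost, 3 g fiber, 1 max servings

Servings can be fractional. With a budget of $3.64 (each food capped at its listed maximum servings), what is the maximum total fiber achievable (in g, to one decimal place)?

Fiber per dollar: oats 16.67, peanut butter 10, sunflower seeds 4, bell pepper 1.111.
Take 3 servings of oats: spends $0.90, +15.0 g fiber (running total 15.0 g).
Take 2 servings of peanut butter: spends $0.60, +6.0 g fiber (running total 21.0 g).
Take 1 serving of sunflower seeds: spends $0.75, +3.0 g fiber (running total 24.0 g).
Take 1.544 servings of bell pepper: spends $1.39, +1.5 g fiber (running total 25.5 g).
Filling greedily by fiber-per-dollar is optimal for one linear limit, giving 25.5 g.

25.5 g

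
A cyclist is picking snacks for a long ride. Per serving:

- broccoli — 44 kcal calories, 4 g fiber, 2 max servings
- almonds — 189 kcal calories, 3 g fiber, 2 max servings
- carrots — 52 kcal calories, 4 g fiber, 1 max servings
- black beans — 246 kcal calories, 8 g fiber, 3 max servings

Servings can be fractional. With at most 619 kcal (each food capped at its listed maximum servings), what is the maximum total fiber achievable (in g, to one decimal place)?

Fiber per kcal: broccoli 0.09091, carrots 0.07692, black beans 0.03252, almonds 0.01587.
Take 2 servings of broccoli: uses 88 kcal, +8.0 g fiber (running total 8.0 g).
Take 1 serving of carrots: uses 52 kcal, +4.0 g fiber (running total 12.0 g).
Take 1.947 servings of black beans: uses 479 kcal, +15.6 g fiber (running total 27.6 g).
Greedy by best ratio exhausts the calories allowance optimally: 27.6 g.

27.6 g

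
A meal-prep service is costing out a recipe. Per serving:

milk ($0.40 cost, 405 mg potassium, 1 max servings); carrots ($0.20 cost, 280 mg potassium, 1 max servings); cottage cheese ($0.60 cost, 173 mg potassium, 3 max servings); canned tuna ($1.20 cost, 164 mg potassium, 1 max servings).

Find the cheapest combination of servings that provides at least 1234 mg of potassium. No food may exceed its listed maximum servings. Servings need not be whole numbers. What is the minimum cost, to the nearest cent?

$2.62

Cost per mg of potassium: carrots $0.0007, milk $0.0010, cottage cheese $0.0035, canned tuna $0.0073.
Take 1 serving of carrots: +280.0 mg potassium for $0.20 (total $0.20, still need 954.0 mg).
Take 1 serving of milk: +405.0 mg potassium for $0.40 (total $0.60, still need 549.0 mg).
Take 3 servings of cottage cheese: +519.0 mg potassium for $1.80 (total $2.40, still need 30.0 mg).
Take 0.1829 servings of canned tuna: +30.0 mg potassium for $0.22 (total $2.62, still need 0.0 mg).
Greedy by cheapest-per-mg is optimal for a single linear constraint, so the minimum cost is $2.62.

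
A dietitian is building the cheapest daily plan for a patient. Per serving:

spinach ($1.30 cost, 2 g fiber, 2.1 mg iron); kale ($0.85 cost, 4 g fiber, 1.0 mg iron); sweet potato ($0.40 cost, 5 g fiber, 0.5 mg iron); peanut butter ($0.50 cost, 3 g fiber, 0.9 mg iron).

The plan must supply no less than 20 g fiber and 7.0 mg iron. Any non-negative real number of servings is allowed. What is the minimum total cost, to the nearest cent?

Two binding constraints pin down two serving amounts, so the optimal mix uses at most two foods. The candidates are each food alone (scaled to the tighter of fiber/iron) and each pair with both constraints tight.
spinach only: max(20/2, 7.0/2.1) = 10 servings → $13.00.
kale only: max(20/4, 7.0/1.0) = 7 servings → $5.95.
sweet potato only: max(20/5, 7.0/0.5) = 14 servings → $5.60.
peanut butter only: max(20/3, 7.0/0.9) = 7.778 servings → $3.89.
spinach + kale with both tight: 1.25 servings and 4.375 servings → $5.34.
spinach + sweet potato with both tight: 2.632 servings and 2.947 servings → $4.60.
spinach + peanut butter with both tight: 0.6667 servings and 6.222 servings → $3.98.
kale + sweet potato with both targets exact would need a negative amount; discard.
kale + peanut butter: the both-tight solution has a negative serving — not a feasible corner.
sweet potato + peanut butter: the both-tight solution has a negative serving — not a feasible corner.
So the least-cost plan costs $3.89.

$3.89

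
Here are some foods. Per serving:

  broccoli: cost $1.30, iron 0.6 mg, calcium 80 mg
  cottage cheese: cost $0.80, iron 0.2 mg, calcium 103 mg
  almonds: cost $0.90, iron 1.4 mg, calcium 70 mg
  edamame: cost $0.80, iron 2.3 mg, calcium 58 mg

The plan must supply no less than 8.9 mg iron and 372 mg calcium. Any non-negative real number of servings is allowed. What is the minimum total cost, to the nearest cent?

An LP optimum is at a vertex; with two nutrient constraints at most two foods are used. Check each candidate.
broccoli only: max(8.9/0.6, 372/80) = 14.83 servings → $19.28.
cottage cheese only: max(8.9/0.2, 372/103) = 44.5 servings → $35.60.
almonds only: max(8.9/1.4, 372/70) = 6.357 servings → $5.72.
edamame only: max(8.9/2.3, 372/58) = 6.414 servings → $5.13.
broccoli + cottage cheese: the both-tight solution has a negative serving — not a feasible corner.
broccoli + almonds: the both-tight solution has a negative serving — not a feasible corner.
broccoli + edamame with both tight: 2.275 servings and 3.276 servings → $5.58.
cottage cheese + almonds: intersection lies outside the first quadrant.
cottage cheese + edamame with both tight: 1.506 servings and 3.739 servings → $4.20.
almonds + edamame with both tight: 4.253 servings and 1.281 servings → $4.85.
So the least-cost plan costs $4.20.

$4.20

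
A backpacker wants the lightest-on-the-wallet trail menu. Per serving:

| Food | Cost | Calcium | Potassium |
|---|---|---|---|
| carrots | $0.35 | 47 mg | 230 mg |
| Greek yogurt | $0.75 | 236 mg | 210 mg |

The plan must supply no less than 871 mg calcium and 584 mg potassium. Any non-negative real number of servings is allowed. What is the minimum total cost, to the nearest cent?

$2.77

A basic optimal solution has at most two foods positive. Try each food alone and each pair with both targets met exactly.
carrots only: max(871/47, 584/230) = 18.53 servings → $6.49.
Greek yogurt only: max(871/236, 584/210) = 3.691 servings → $2.77.
carrots + Greek yogurt with both targets exact would need a negative amount; discard.
Cheapest feasible corner: $2.77.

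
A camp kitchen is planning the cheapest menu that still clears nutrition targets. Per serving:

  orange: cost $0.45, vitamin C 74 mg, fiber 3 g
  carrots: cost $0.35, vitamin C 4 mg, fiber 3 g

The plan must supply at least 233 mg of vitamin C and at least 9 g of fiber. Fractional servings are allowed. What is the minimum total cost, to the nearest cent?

$1.42

With two linear requirements the optimum uses one or two foods; enumerate the corners.
orange only: max(233/74, 9/3) = 3.149 servings → $1.42.
carrots only: max(233/4, 9/3) = 58.25 servings → $20.39.
orange + carrots: intersection lies outside the first quadrant.
So the least-cost plan costs $1.42.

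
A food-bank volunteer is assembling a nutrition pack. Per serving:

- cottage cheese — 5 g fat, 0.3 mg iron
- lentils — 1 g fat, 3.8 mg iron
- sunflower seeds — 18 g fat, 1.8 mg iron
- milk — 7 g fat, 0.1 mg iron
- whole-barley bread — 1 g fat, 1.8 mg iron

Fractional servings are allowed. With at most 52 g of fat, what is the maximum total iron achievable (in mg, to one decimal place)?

Iron per g fat: lentils 3.8, whole-barley bread 1.8, sunflower seeds 0.1, cottage cheese 0.06, milk 0.01429.
With no serving limits, spend the whole fat allowance on lentils: 52 g / 1 g × 3.8 mg = 197.6 mg.

197.6 mg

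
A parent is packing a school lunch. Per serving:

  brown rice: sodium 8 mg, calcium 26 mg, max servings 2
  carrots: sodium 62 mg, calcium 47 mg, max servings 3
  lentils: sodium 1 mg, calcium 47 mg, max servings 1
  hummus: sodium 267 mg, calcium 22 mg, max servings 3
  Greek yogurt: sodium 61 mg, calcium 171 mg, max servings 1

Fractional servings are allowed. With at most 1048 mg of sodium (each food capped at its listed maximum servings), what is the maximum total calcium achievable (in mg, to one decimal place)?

Calcium per mg sodium: lentils 47, brown rice 3.25, Greek yogurt 2.803, carrots 0.7581, hummus 0.0824.
Take 1 serving of lentils: uses 1 mg sodium, +47.0 mg calcium (running total 47.0 mg).
Take 2 servings of brown rice: uses 16 mg sodium, +52.0 mg calcium (running total 99.0 mg).
Take 1 serving of Greek yogurt: uses 61 mg sodium, +171.0 mg calcium (running total 270.0 mg).
Take 3 servings of carrots: uses 186 mg sodium, +141.0 mg calcium (running total 411.0 mg).
Take 2.936 servings of hummus: uses 784 mg sodium, +64.6 mg calcium (running total 475.6 mg).
Greedy by best ratio exhausts the sodium allowance optimally: 475.6 mg.

475.6 mg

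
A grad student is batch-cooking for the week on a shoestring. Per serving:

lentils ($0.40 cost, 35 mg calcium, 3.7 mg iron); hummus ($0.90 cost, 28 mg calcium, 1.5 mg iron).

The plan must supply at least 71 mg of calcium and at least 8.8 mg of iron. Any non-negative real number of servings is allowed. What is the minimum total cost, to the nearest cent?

$0.95

Check every corner: each single food scaled to meet both minima, and each pair solved so both constraints bind.
lentils only: max(71/35, 8.8/3.7) = 2.378 servings → $0.95.
hummus only: max(71/28, 8.8/1.5) = 5.867 servings → $5.28.
lentils + hummus: intersection lies outside the first quadrant.
So the least-cost plan costs $0.95.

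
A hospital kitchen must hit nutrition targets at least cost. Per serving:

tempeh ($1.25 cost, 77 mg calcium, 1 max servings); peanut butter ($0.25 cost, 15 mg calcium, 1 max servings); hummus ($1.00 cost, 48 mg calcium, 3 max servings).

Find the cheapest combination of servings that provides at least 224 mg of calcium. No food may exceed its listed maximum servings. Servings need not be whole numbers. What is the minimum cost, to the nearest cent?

$4.25

Cost per mg of calcium: tempeh $0.0162, peanut butter $0.0167, hummus $0.0208.
Take 1 serving of tempeh: +77.0 mg calcium for $1.25 (total $1.25, still need 147.0 mg).
Take 1 serving of peanut butter: +15.0 mg calcium for $0.25 (total $1.50, still need 132.0 mg).
Take 2.75 servings of hummus: +132.0 mg calcium for $2.75 (total $4.25, still need 0.0 mg).
Greedy by cheapest-per-mg is optimal for a single linear constraint, so the minimum cost is $4.25.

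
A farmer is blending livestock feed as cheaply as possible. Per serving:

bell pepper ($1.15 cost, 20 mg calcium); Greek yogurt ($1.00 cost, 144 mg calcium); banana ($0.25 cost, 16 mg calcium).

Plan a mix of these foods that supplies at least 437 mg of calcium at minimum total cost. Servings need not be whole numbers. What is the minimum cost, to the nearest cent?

$3.03

Cost per mg of calcium: Greek yogurt $0.0069, banana $0.0156, bell pepper $0.0575.
With no serving limits, use only Greek yogurt: 437 mg / 144 mg = 3.035 servings × $1.00 = $3.03.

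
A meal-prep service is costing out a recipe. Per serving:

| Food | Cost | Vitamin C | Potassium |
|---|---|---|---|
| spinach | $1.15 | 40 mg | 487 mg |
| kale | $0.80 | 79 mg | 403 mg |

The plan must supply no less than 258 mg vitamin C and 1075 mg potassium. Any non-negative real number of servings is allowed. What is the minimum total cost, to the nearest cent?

spinach only: max(258/40, 1075/487) = 6.45 servings → $7.42.
kale only: max(258/79, 1075/403) = 3.266 servings → $2.61.
spinach + kale: the both-tight solution has a negative serving — not a feasible corner.
Cheapest feasible corner: $2.61.

$2.61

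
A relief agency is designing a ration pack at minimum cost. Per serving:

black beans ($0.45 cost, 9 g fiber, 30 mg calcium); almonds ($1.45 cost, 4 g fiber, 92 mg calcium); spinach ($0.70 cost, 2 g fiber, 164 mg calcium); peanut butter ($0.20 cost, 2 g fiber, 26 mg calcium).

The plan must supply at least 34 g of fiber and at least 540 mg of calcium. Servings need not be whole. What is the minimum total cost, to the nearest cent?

$3.33

This is a tiny linear program; its minimum lies at a vertex of the feasible set. List the vertices and price them.
black beans only: max(34/9, 540/30) = 18 servings → $8.10.
almonds only: max(34/4, 540/92) = 8.5 servings → $12.32.
spinach only: max(34/2, 540/164) = 17 servings → $11.90.
peanut butter only: max(34/2, 540/26) = 20.77 servings → $4.15.
black beans + almonds with both tight: 1.367 servings and 5.424 servings → $8.48.
black beans + spinach with both tight: 3.175 servings and 2.712 servings → $3.33.
black beans + peanut butter: intersection lies outside the first quadrant.
almonds + spinach with both targets exact would need a negative amount; discard.
almonds + peanut butter with both tight: 2.45 servings and 12.1 servings → $5.97.
spinach + peanut butter with both tight: 0.7101 servings and 16.29 servings → $3.76.
The minimum over all feasible corners is $3.33.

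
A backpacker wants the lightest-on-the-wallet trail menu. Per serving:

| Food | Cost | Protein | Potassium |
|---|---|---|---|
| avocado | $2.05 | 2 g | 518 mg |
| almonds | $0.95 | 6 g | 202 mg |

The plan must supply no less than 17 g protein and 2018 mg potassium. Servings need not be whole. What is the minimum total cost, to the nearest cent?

$8.25

The cheapest plan sits at a corner of the feasible region — with two constraints it uses at most two foods.
avocado only: max(17/2, 2018/518) = 8.5 servings → $17.43.
almonds only: max(17/6, 2018/202) = 9.99 servings → $9.49.
avocado + almonds with both tight: 3.208 servings and 1.764 servings → $8.25.
The minimum over all feasible corners is $8.25.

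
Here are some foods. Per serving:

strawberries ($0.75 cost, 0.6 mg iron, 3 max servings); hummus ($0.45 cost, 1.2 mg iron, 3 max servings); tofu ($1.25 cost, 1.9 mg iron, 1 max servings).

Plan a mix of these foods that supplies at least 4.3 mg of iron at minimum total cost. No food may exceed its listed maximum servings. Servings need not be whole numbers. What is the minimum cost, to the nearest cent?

$1.81

Cost per mg of iron: hummus $0.3750, tofu $0.6579, strawberries $1.2500.
Take 3 servings of hummus: +3.6 mg iron for $1.35 (total $1.35, still need 0.7 mg).
Take 0.3684 servings of tofu: +0.7 mg iron for $0.46 (total $1.81, still need 0.0 mg).
Greedy by cheapest-per-mg is optimal for a single linear constraint, so the minimum cost is $1.81.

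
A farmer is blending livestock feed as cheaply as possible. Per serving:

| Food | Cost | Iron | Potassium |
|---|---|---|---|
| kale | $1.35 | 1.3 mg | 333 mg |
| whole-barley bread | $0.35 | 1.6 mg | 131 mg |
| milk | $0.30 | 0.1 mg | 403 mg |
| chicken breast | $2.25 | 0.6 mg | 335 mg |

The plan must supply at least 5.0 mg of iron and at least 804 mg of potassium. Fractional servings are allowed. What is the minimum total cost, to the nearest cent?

$1.37

kale only: max(5.0/1.3, 804/333) = 3.846 servings → $5.19.
whole-barley bread only: max(5.0/1.6, 804/131) = 6.137 servings → $2.15.
milk only: max(5.0/0.1, 804/403) = 50 servings → $15.00.
chicken breast only: max(5.0/0.6, 804/335) = 8.333 servings → $18.75.
kale + whole-barley bread with both tight: 1.742 servings and 1.71 servings → $2.95.
kale + milk with both targets exact would need a negative amount; discard.
kale + chicken breast: the both-tight solution has a negative serving — not a feasible corner.
whole-barley bread + milk with both tight: 3.063 servings and 0.9995 servings → $1.37.
whole-barley bread + chicken breast with both tight: 2.607 servings and 1.38 servings → $4.02.
milk + chicken breast: the both-tight solution has a negative serving — not a feasible corner.
So the least-cost plan costs $1.37.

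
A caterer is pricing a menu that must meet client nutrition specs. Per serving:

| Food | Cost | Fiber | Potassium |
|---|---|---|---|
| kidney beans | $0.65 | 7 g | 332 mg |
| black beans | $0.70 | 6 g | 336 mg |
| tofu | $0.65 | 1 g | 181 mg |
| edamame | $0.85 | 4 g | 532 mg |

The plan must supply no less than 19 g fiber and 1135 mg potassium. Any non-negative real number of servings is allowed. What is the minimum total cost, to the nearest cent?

Check every corner: each single food scaled to meet both minima, and each pair solved so both constraints bind.
kidney beans only: max(19/7, 1135/332) = 3.419 servings → $2.22.
black beans only: max(19/6, 1135/336) = 3.378 servings → $2.36.
tofu only: max(19/1, 1135/181) = 19 servings → $12.35.
edamame only: max(19/4, 1135/532) = 4.75 servings → $4.04.
kidney beans + black beans with both targets exact would need a negative amount; discard.
kidney beans + tofu with both tight: 2.464 servings and 1.751 servings → $2.74.
kidney beans + edamame with both tight: 2.324 servings and 0.6832 servings → $2.09.
black beans + tofu with both tight: 3.072 servings and 0.568 servings → $2.52.
black beans + edamame with both tight: 3.013 servings and 0.2305 servings → $2.31.
tofu + edamame with both targets exact would need a negative amount; discard.
Cheapest feasible corner: $2.09.

$2.09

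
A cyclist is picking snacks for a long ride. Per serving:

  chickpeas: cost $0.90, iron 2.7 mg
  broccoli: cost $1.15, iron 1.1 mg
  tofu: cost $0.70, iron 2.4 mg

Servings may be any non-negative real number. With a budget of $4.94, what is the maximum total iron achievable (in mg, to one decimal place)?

16.9 mg

Iron per dollar: tofu 3.429, chickpeas 3, broccoli 0.9565.
With no serving limits, spend the whole cost allowance on tofu: $4.94 / $0.70 × 2.4 mg = 16.9 mg.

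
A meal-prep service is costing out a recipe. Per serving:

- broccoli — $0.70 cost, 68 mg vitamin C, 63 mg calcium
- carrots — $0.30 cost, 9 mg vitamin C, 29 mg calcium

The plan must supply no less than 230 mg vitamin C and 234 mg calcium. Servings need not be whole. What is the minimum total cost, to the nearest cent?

Minimising a linear cost over {vitamin C ≥ 230, calcium ≥ 234, servings ≥ 0} — the optimum is at a vertex, using one or two foods.
broccoli only: max(230/68, 234/63) = 3.714 servings → $2.60.
carrots only: max(230/9, 234/29) = 25.56 servings → $7.67.
broccoli + carrots with both tight: 3.248 servings and 1.012 servings → $2.58.
Cheapest feasible corner: $2.58.

$2.58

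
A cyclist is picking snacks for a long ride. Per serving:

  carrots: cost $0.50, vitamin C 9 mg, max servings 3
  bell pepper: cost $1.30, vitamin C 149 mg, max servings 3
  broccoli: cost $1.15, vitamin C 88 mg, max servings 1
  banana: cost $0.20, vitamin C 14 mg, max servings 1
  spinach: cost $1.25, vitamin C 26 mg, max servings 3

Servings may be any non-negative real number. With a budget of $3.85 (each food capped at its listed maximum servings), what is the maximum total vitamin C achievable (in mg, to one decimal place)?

441.3 mg

Vitamin C per dollar: bell pepper 114.6, broccoli 76.52, banana 70, spinach 20.8, carrots 18.
Take 2.962 servings of bell pepper: spends $3.85, +441.3 mg vitamin C (running total 441.3 mg).
Filling greedily by vitamin C-per-dollar is optimal for one linear limit, giving 441.3 mg.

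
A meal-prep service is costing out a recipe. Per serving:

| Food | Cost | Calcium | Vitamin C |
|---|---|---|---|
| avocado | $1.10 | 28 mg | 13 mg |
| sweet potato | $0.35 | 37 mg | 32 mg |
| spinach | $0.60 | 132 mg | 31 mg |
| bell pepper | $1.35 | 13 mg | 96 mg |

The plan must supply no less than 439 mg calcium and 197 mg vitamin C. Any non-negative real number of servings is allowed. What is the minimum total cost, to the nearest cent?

$2.73

avocado only: max(439/28, 197/13) = 15.68 servings → $17.25.
sweet potato only: max(439/37, 197/32) = 11.86 servings → $4.15.
spinach only: max(439/132, 197/31) = 6.355 servings → $3.81.
bell pepper only: max(439/13, 197/96) = 33.77 servings → $45.59.
avocado + sweet potato with both targets exact would need a negative amount; discard.
avocado + spinach with both tight: 14.62 servings and 0.2252 servings → $16.21.
avocado + bell pepper with both targets exact would need a negative amount; discard.
sweet potato + spinach with both tight: 4.028 servings and 2.197 servings → $2.73.
sweet potato + bell pepper with both targets exact would need a negative amount; discard.
spinach + bell pepper with both tight: 3.226 servings and 1.01 servings → $3.30.
The minimum over all feasible corners is $2.73.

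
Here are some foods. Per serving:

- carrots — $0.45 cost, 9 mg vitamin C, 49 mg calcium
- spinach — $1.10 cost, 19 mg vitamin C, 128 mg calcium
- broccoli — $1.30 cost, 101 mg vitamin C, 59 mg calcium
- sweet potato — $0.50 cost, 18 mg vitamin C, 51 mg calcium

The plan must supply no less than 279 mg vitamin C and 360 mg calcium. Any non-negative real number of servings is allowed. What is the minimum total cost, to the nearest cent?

$4.90

At the optimum either one food covers both requirements or two foods hit both targets exactly; no other combination can be cheaper.
carrots only: max(279/9, 360/49) = 31 servings → $13.95.
spinach only: max(279/19, 360/128) = 14.68 servings → $16.15.
broccoli only: max(279/101, 360/59) = 6.102 servings → $7.93.
sweet potato only: max(279/18, 360/51) = 15.5 servings → $7.75.
carrots + spinach: intersection lies outside the first quadrant.
carrots + broccoli with both tight: 4.504 servings and 2.361 servings → $5.10.
carrots + sweet potato with both targets exact would need a negative amount; discard.
spinach + broccoli with both tight: 1.685 servings and 2.445 servings → $5.03.
spinach + sweet potato with both targets exact would need a negative amount; discard.
broccoli + sweet potato with both tight: 1.895 servings and 4.866 servings → $4.90.
So the least-cost plan costs $4.90.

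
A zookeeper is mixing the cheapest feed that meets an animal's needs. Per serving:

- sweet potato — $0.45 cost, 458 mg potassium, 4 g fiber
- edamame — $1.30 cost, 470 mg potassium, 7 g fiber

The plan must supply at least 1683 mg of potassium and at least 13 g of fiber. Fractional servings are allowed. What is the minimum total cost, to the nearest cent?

$1.65

For a min-cost LP with two ≥-constraints, a basic feasible solution has at most two positive variables.
sweet potato only: max(1683/458, 13/4) = 3.675 servings → $1.65.
edamame only: max(1683/470, 13/7) = 3.581 servings → $4.66.
sweet potato + edamame: intersection lies outside the first quadrant.
Cheapest feasible corner: $1.65.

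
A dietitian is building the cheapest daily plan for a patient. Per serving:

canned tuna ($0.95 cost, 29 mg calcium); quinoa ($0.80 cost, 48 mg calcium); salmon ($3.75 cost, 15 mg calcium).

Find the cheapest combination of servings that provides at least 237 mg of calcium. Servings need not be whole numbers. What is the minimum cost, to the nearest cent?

$3.95

Cost per mg of calcium: quinoa $0.0167, canned tuna $0.0328, salmon $0.2500.
With no serving limits, use only quinoa: 237 mg / 48 mg = 4.938 servings × $0.80 = $3.95.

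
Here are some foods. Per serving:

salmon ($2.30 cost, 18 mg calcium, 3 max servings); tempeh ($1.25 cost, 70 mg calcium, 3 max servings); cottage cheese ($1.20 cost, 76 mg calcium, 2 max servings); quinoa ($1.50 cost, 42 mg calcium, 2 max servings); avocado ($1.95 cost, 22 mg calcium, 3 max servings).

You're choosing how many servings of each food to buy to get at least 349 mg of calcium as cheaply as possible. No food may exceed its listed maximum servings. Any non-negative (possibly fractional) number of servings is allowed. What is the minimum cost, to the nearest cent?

$5.92

Cost per mg of calcium: cottage cheese $0.0158, tempeh $0.0179, quinoa $0.0357, avocado $0.0886, salmon $0.1278.
Take 2 servings of cottage cheese: +152.0 mg calcium for $2.40 (total $2.40, still need 197.0 mg).
Take 2.814 servings of tempeh: +197.0 mg calcium for $3.52 (total $5.92, still need 0.0 mg).
Filling from the cheapest source first is optimal under one linear minimum: $5.92.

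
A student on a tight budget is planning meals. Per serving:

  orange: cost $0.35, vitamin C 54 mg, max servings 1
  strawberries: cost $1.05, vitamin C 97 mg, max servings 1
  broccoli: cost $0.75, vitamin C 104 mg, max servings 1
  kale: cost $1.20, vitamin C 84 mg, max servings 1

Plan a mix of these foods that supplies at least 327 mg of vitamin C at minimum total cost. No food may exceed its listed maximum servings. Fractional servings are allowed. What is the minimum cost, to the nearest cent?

$3.18

Cost per mg of vitamin C: orange $0.0065, broccoli $0.0072, strawberries $0.0108, kale $0.0143.
Take 1 serving of orange: +54.0 mg vitamin C for $0.35 (total $0.35, still need 273.0 mg).
Take 1 serving of broccoli: +104.0 mg vitamin C for $0.75 (total $1.10, still need 169.0 mg).
Take 1 serving of strawberries: +97.0 mg vitamin C for $1.05 (total $2.15, still need 72.0 mg).
Take 0.8571 servings of kale: +72.0 mg vitamin C for $1.03 (total $3.18, still need 0.0 mg).
Greedy by cheapest-per-mg is optimal for a single linear constraint, so the minimum cost is $3.18.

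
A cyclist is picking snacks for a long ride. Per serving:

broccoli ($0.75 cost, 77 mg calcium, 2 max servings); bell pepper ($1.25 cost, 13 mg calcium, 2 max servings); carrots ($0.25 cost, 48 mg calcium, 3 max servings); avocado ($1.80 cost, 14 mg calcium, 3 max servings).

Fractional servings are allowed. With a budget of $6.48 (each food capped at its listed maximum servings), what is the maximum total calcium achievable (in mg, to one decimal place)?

Calcium per dollar: carrots 192, broccoli 102.7, bell pepper 10.4, avocado 7.778.
Take 3 servings of carrots: spends $0.75, +144.0 mg calcium (running total 144.0 mg).
Take 2 servings of broccoli: spends $1.50, +154.0 mg calcium (running total 298.0 mg).
Take 2 servings of bell pepper: spends $2.50, +26.0 mg calcium (running total 324.0 mg).
Take 0.9611 servings of avocado: spends $1.73, +13.5 mg calcium (running total 337.5 mg).
Greedy by best ratio exhausts the cost allowance optimally: 337.5 mg.

337.5 mg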